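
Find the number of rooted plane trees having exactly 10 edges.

16796

Rooted ordered trees with n edges are counted by C_n; here n = 10.
C_10 = C(20,10)/11 = 184756/11 = 16796.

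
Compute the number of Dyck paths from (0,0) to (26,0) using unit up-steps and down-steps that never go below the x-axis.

A Dyck path with 13 up-steps and 13 down-steps has semilength 13, so there are C_13 of them.
C_13 = 742900.

742900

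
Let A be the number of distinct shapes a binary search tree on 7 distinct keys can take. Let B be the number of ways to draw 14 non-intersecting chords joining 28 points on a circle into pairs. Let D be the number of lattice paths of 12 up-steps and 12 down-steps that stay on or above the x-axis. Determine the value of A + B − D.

Binary trees (left/right distinguished) on n nodes are counted by C_n; here n = 7. So A = C_7 = 429.
Non-crossing perfect matchings of 2n points on a circle are counted by C_n; with 28 points, n = 14. So B = C_14 = 2674440.
A Dyck path with 12 up-steps and 12 down-steps has semilength 12, so there are C_12 of them. So D = C_12 = 208012.
A + B − D = 429 + 2674440 − 208012 = 2466857.

2466857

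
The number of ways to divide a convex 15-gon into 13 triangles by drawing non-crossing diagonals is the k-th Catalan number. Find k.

13

The number of triangulations of a 15-gon is the Catalan number C_13 (index = sides − 2).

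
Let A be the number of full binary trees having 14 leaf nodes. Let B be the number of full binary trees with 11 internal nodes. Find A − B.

684114

A full binary tree with L leaves has L−1 internal nodes and is counted by C_{L−1}; L = 14 gives C_13. So A = C_13 = 742900.
The number of full binary trees on 11 internal nodes is the Catalan number C_11. So B = C_11 = 58786.
A − B = 742900 − 58786 = 684114.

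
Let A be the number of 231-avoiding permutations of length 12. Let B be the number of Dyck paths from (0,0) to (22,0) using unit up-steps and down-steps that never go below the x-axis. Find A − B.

Permutations of [n] avoiding any single length-3 pattern are counted by C_n; here n = 12. So A = C_12 = 208012.
Dyck paths of semilength n (length 2n) are counted by C_n; here n = 11. So B = C_11 = 58786.
A − B = 208012 − 58786 = 149226.

149226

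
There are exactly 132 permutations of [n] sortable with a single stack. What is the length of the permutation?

6

Stack-sortable permutations of [n] are counted by C_n. The Catalan number equal to 132 is C_6.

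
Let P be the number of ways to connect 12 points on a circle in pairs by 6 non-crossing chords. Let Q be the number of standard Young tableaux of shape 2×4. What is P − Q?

Non-crossing perfect matchings of 2n points on a circle are counted by C_n; with 12 points, n = 6. So P = C_6 = 132.
By the hook-length formula (or a Dyck-path bijection), SYT of shape 2×4 number C_4. So Q = C_4 = 14.
P − Q = 132 − 14 = 118.

118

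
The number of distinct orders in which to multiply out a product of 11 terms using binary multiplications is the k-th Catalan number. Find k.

Ways to associate a product of 11 factors correspond to binary trees on 11 leaves, so the count is C_10.

10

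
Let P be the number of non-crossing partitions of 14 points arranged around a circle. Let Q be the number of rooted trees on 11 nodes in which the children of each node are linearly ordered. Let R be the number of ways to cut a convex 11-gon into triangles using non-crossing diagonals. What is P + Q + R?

2696098

The non-crossing partitions of [14] form a lattice of size C_14. So P = C_14 = 2674440.
Rooted ordered (plane) trees on m nodes have m−1 edges and are counted by C_{m−1}; m = 11 gives C_10. So Q = C_10 = 16796.
Triangulations of a convex m-gon are counted by C_{m−2}; with m = 11 this is C_9. So R = C_9 = 4862.
P + Q + R = 2674440 + 16796 + 4862 = 2696098.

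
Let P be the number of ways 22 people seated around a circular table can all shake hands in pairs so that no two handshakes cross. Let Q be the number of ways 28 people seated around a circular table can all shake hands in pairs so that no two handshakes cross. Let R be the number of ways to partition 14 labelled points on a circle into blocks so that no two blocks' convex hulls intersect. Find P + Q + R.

5407666

With 22 = 2·11 people, non-crossing handshake pairings are non-crossing perfect matchings on a circle, counted by C_11. So P = C_11 = 58786.
Non-crossing handshake pairings of 2n people are counted by C_n; 28 people gives n = 14. So Q = C_14 = 2674440.
The non-crossing partitions of [14] form a lattice of size C_14. So R = C_14 = 2674440.
P + Q + R = 58786 + 2674440 + 2674440 = 5407666.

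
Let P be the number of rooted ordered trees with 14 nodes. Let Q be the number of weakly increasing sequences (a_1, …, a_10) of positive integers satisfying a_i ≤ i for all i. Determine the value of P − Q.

A rooted plane tree on 14 nodes has 13 edges, and such trees are counted by C_13. So P = C_13 = 742900.
Such sub-staircase sequences of length n are counted by C_n; here n = 10. So Q = C_10 = 16796.
P − Q = 742900 − 16796 = 726104.

726104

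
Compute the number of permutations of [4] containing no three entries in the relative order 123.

14

For any fixed pattern of length 3, the pattern-avoiding permutations of [4] number C_4.
C_4 = C(8,4)/5 = 70/5 = 14.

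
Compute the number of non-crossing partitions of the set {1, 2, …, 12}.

The non-crossing partitions of [12] form a lattice of size C_12.
C_12 = C(24,12)/13 = 2704156/13 = 208012.

208012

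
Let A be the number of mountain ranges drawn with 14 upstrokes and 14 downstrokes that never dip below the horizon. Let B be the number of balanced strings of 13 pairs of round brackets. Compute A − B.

Paths of 14 up- and 14 down-steps that never dip below the axis are Dyck paths; their count is C_14. So A = C_14 = 2674440.
A balanced arrangement of 13 bracket pairs is a Dyck word of semilength 13, so the count is C_13. So B = C_13 = 742900.
A − B = 2674440 − 742900 = 1931540.

1931540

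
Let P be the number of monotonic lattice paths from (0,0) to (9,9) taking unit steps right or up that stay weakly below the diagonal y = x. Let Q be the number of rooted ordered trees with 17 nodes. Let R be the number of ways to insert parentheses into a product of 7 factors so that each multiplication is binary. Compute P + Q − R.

Monotone paths in an n×n grid that stay weakly below the diagonal are counted by C_n; here n = 9. So P = C_9 = 4862.
Rooted ordered (plane) trees on m nodes have m−1 edges and are counted by C_{m−1}; m = 17 gives C_16. So Q = C_16 = 35357670.
Ways to associate a product of 7 factors correspond to binary trees on 7 leaves, so the count is C_6. So R = C_6 = 132.
P + Q − R = 4862 + 35357670 − 132 = 35362400.

35362400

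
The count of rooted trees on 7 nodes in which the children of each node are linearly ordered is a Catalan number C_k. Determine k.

6

Rooted ordered (plane) trees on m nodes have m−1 edges and are counted by C_{m−1}; m = 7 gives C_6.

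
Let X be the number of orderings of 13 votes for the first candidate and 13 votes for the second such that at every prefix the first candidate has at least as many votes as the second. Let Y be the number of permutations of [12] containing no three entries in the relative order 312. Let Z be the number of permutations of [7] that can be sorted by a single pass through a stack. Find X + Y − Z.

Ballot sequences with n votes each where one side never trails are Dyck words, counted by C_n; here n = 13. So X = C_13 = 742900.
Permutations of [n] avoiding any single length-3 pattern are counted by C_n; here n = 12. So Y = C_12 = 208012.
By Knuth's characterisation, the stack-sortable permutations of length 7 are the 231-avoiders, numbering C_7. So Z = C_7 = 429.
X + Y − Z = 742900 + 208012 − 429 = 950483.

950483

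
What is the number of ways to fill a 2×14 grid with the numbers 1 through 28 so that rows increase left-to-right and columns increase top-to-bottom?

2674440

Standard Young tableaux of shape 2×n are counted by C_n; here n = 14.
C_14 = C(28,14)/15 = 40116600/15 = 2674440.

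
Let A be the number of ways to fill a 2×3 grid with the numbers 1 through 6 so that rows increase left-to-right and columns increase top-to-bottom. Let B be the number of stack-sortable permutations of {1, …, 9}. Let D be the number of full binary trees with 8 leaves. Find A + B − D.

Standard Young tableaux of shape 2×n are counted by C_n; here n = 3. So A = C_3 = 5.
By Knuth's characterisation, the stack-sortable permutations of length 9 are the 231-avoiders, numbering C_9. So B = C_9 = 4862.
Full binary trees with 8 leaves have 8−1 = 7 internal nodes, so there are C_7 of them. So D = C_7 = 429.
A + B − D = 5 + 4862 − 429 = 4438.

4438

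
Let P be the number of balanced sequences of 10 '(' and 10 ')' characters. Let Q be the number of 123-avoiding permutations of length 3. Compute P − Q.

16791

With 10 pairs the number of balanced bracket strings is the Catalan number C_10. So P = C_10 = 16796.
Permutations of [n] avoiding any single length-3 pattern are counted by C_n; here n = 3. So Q = C_3 = 5.
P − Q = 16796 − 5 = 16791.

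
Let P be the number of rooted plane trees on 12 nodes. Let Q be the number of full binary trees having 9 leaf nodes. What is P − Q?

A rooted plane tree on 12 nodes has 11 edges, and such trees are counted by C_11. So P = C_11 = 58786.
Full binary trees with 9 leaves have 9−1 = 8 internal nodes, so there are C_8 of them. So Q = C_8 = 1430.
P − Q = 58786 − 1430 = 57356.

57356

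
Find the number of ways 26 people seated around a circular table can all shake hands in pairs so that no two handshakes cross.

Non-crossing handshake pairings of 2n people are counted by C_n; 26 people gives n = 13.
C_13 = C(26,13)/14 = 10400600/14 = 742900.

742900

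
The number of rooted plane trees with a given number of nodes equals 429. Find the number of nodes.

Rooted ordered trees on m nodes are counted by C_{m−1}. Since C_7 = 429, the index is 7.
So the index is 7, and the number of nodes is 7 + 1 = 8.

8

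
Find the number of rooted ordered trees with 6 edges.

A rooted plane tree with 6 edges has 7 nodes, and the count is C_6.
C_6 = C_5 · 2(2·5+1)/(5+2) = 42 · 22/7 = 132.

132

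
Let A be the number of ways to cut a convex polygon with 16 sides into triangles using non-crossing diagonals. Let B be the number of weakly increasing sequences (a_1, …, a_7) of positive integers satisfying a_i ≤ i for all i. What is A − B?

2674011

The number of triangulations of a 16-gon is the Catalan number C_14 (index = sides − 2). So A = C_14 = 2674440.
Weakly increasing sequences with a_i ≤ i biject with Dyck paths of semilength 7, so there are C_7. So B = C_7 = 429.
A − B = 2674440 − 429 = 2674011.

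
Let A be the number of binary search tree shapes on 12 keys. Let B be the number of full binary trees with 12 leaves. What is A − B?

149226

Binary trees (left/right distinguished) on n nodes are counted by C_n; here n = 12. So A = C_12 = 208012.
A full binary tree with L leaves has L−1 internal nodes and is counted by C_{L−1}; L = 12 gives C_11. So B = C_11 = 58786.
A − B = 208012 − 58786 = 149226.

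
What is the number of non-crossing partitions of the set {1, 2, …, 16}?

The non-crossing partitions of [16] form a lattice of size C_16.
C_16 = C_15 · 2(2·15+1)/(15+2) = 9694845 · 62/17 = 35357670.

35357670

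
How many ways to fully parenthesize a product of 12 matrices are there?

Parenthesizations of m factors correspond to full binary trees with m leaves, counted by C_{m−1}; m = 12 gives C_11.
C_11 = C_10 · 2(2·10+1)/(10+2) = 16796 · 42/12 = 58786.

58786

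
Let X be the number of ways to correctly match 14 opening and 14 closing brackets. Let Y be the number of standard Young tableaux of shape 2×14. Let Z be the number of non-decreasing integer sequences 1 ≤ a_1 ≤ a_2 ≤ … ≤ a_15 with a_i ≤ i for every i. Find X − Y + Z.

Balanced strings of n pairs of brackets are counted by C_n; here n = 14. So X = C_14 = 2674440.
By the hook-length formula (or a Dyck-path bijection), SYT of shape 2×14 number C_14. So Y = C_14 = 2674440.
Weakly increasing sequences with a_i ≤ i biject with Dyck paths of semilength 15, so there are C_15. So Z = C_15 = 9694845.
X − Y + Z = 2674440 − 2674440 + 9694845 = 9694845.

9694845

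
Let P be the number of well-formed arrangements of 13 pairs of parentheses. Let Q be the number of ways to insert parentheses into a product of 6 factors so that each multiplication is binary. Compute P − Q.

742858

With 13 pairs the number of balanced bracket strings is the Catalan number C_13. So P = C_13 = 742900.
Bracketing 6 factors into binary products is counted by C_{6−1} = C_5. So Q = C_5 = 42.
P − Q = 742900 − 42 = 742858.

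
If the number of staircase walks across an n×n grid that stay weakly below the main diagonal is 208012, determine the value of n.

Such diagonal-avoiding paths in an n×n grid are counted by C_n. Since C_12 = 208012, the index is 12.

12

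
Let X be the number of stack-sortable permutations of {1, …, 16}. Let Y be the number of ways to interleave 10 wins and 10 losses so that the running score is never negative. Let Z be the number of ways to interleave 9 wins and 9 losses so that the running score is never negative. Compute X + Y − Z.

By Knuth's characterisation, the stack-sortable permutations of length 16 are the 231-avoiders, numbering C_16. So X = C_16 = 35357670.
Ballot sequences with n votes each where one side never trails are Dyck words, counted by C_n; here n = 10. So Y = C_10 = 16796.
Reading a vote for the leader as '(' and for the other as ')' turns such a sequence into a balanced string of 9 pairs, so the count is C_9. So Z = C_9 = 4862.
X + Y − Z = 35357670 + 16796 − 4862 = 35369604.

35369604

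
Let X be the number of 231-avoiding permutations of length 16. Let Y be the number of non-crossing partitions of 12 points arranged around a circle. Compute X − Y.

35149658

For any fixed pattern of length 3, the pattern-avoiding permutations of [16] number C_16. So X = C_16 = 35357670.
The non-crossing partitions of [12] form a lattice of size C_12. So Y = C_12 = 208012.
X − Y = 35357670 − 208012 = 35149658.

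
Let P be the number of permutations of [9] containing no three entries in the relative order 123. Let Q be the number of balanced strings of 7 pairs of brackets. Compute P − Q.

4433

Permutations of [n] avoiding any single length-3 pattern are counted by C_n; here n = 9. So P = C_9 = 4862.
With 7 pairs the number of balanced bracket strings is the Catalan number C_7. So Q = C_7 = 429.
P − Q = 4862 − 429 = 4433.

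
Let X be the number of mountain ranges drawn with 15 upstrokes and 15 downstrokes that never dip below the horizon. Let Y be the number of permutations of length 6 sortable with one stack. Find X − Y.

A Dyck path with 15 up-steps and 15 down-steps has semilength 15, so there are C_15 of them. So X = C_15 = 9694845.
Stack-sortable permutations are exactly the 231-avoiding ones, counted by C_n; here n = 6. So Y = C_6 = 132.
X − Y = 9694845 − 132 = 9694713.

9694713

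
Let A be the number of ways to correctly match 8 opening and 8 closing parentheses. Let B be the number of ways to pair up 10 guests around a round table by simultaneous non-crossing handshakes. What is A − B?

Balanced strings of n pairs of brackets are counted by C_n; here n = 8. So A = C_8 = 1430.
Non-crossing handshake pairings of 2n people are counted by C_n; 10 people gives n = 5. So B = C_5 = 42.
A − B = 1430 − 42 = 1388.

1388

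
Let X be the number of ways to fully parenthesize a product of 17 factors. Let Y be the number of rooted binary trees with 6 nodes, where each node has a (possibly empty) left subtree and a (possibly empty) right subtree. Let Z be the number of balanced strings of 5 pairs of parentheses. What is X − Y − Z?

35357496

Parenthesizations of m factors correspond to full binary trees with m leaves, counted by C_{m−1}; m = 17 gives C_16. So X = C_16 = 35357670.
Rooted binary trees with 6 nodes (each child slot possibly empty) number C_6. So Y = C_6 = 132.
With 5 pairs the number of balanced bracket strings is the Catalan number C_5. So Z = C_5 = 42.
X − Y − Z = 35357670 − 132 − 42 = 35357496.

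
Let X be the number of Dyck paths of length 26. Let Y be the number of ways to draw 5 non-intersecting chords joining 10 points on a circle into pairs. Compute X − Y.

742858

Dyck paths of semilength n (length 2n) are counted by C_n; here n = 13. So X = C_13 = 742900.
Pairing 10 circle points by 5 non-crossing chords gives C_5 matchings. So Y = C_5 = 42.
X − Y = 742900 − 42 = 742858.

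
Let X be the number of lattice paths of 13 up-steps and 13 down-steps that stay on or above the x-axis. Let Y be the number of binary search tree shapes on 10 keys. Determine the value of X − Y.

726104

A Dyck path with 13 up-steps and 13 down-steps has semilength 13, so there are C_13 of them. So X = C_13 = 742900.
Rooted binary trees with 10 nodes (each child slot possibly empty) number C_10. So Y = C_10 = 16796.
X − Y = 742900 − 16796 = 726104.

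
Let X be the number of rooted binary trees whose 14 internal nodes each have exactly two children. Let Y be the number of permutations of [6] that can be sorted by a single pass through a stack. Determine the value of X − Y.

Full binary trees with n internal nodes are counted by C_n; here n = 14. So X = C_14 = 2674440.
By Knuth's characterisation, the stack-sortable permutations of length 6 are the 231-avoiders, numbering C_6. So Y = C_6 = 132.
X − Y = 2674440 − 132 = 2674308.

2674308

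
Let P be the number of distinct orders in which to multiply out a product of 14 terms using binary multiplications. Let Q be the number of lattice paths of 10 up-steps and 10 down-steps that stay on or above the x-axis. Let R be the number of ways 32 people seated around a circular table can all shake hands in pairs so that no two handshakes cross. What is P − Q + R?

36083774

Parenthesizations of m factors correspond to full binary trees with m leaves, counted by C_{m−1}; m = 14 gives C_13. So P = C_13 = 742900.
Paths of 10 up- and 10 down-steps that never dip below the axis are Dyck paths; their count is C_10. So Q = C_10 = 16796.
With 32 = 2·16 people, non-crossing handshake pairings are non-crossing perfect matchings on a circle, counted by C_16. So R = C_16 = 35357670.
P − Q + R = 742900 − 16796 + 35357670 = 36083774.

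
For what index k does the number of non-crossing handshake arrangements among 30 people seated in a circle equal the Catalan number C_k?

With 30 = 2·15 people, non-crossing handshake pairings are non-crossing perfect matchings on a circle, counted by C_15.

15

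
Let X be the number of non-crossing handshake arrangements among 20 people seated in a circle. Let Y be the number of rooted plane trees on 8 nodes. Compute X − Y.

16367

Non-crossing handshake pairings of 2n people are counted by C_n; 20 people gives n = 10. So X = C_10 = 16796.
Rooted ordered (plane) trees on m nodes have m−1 edges and are counted by C_{m−1}; m = 8 gives C_7. So Y = C_7 = 429.
X − Y = 16796 − 429 = 16367.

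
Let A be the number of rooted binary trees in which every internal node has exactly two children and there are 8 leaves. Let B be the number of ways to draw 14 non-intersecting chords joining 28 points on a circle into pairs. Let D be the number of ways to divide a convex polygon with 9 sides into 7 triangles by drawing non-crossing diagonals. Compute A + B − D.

A full binary tree with L leaves has L−1 internal nodes and is counted by C_{L−1}; L = 8 gives C_7. So A = C_7 = 429.
Non-crossing perfect matchings of 2n points on a circle are counted by C_n; with 28 points, n = 14. So B = C_14 = 2674440.
Triangulations of a convex m-gon are counted by C_{m−2}; with m = 9 this is C_7. So D = C_7 = 429.
A + B − D = 429 + 2674440 − 429 = 2674440.

2674440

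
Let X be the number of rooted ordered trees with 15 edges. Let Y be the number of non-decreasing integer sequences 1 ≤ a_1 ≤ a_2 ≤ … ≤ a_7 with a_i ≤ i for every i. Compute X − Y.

A rooted plane tree with 15 edges has 16 nodes, and the count is C_15. So X = C_15 = 9694845.
Such sub-staircase sequences of length n are counted by C_n; here n = 7. So Y = C_7 = 429.
X − Y = 9694845 − 429 = 9694416.

9694416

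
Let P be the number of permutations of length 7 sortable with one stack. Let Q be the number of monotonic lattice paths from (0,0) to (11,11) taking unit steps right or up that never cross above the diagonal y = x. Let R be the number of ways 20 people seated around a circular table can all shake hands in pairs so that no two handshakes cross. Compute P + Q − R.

42419

By Knuth's characterisation, the stack-sortable permutations of length 7 are the 231-avoiders, numbering C_7. So P = C_7 = 429.
Monotone paths in an n×n grid that stay weakly below the diagonal are counted by C_n; here n = 11. So Q = C_11 = 58786.
With 20 = 2·10 people, non-crossing handshake pairings are non-crossing perfect matchings on a circle, counted by C_10. So R = C_10 = 16796.
P + Q − R = 429 + 58786 − 16796 = 42419.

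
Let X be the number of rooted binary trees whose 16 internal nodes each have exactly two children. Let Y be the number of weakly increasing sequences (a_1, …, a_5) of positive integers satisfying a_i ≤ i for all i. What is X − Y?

35357628

The number of full binary trees on 16 internal nodes is the Catalan number C_16. So X = C_16 = 35357670.
Such sub-staircase sequences of length n are counted by C_n; here n = 5. So Y = C_5 = 42.
X − Y = 35357670 − 42 = 35357628.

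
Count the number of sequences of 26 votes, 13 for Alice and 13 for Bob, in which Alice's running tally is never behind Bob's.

Ballot sequences with n votes each where one side never trails are Dyck words, counted by C_n; here n = 13.
C_13 = C_12 · 2(2·12+1)/(12+2) = 208012 · 50/14 = 742900.

742900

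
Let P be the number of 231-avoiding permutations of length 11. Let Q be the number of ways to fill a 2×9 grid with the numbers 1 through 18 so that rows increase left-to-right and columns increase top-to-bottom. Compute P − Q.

53924

For any fixed pattern of length 3, the pattern-avoiding permutations of [11] number C_11. So P = C_11 = 58786.
By the hook-length formula (or a Dyck-path bijection), SYT of shape 2×9 number C_9. So Q = C_9 = 4862.
P − Q = 58786 − 4862 = 53924.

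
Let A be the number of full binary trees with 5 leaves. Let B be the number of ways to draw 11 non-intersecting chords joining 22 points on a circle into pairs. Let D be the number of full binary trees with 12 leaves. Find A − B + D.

Full binary trees with 5 leaves have 5−1 = 4 internal nodes, so there are C_4 of them. So A = C_4 = 14.
Pairing 22 circle points by 11 non-crossing chords gives C_11 matchings. So B = C_11 = 58786.
Full binary trees with 12 leaves have 12−1 = 11 internal nodes, so there are C_11 of them. So D = C_11 = 58786.
A − B + D = 14 − 58786 + 58786 = 14.

14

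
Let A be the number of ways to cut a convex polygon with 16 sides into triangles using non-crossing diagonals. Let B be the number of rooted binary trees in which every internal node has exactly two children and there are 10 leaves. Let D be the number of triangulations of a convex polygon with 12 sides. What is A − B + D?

The number of triangulations of a 16-gon is the Catalan number C_14 (index = sides − 2). So A = C_14 = 2674440.
Full binary trees with 10 leaves have 10−1 = 9 internal nodes, so there are C_9 of them. So B = C_9 = 4862.
The number of triangulations of a 12-gon is the Catalan number C_10 (index = sides − 2). So D = C_10 = 16796.
A − B + D = 2674440 − 4862 + 16796 = 2686374.

2686374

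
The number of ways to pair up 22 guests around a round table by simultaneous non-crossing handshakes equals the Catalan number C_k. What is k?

11

Non-crossing handshake pairings of 2n people are counted by C_n; 22 people gives n = 11.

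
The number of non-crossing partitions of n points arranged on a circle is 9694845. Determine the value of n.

15

Non-crossing partitions of [n] are counted by C_n. Since C_15 = 9694845, the index is 15.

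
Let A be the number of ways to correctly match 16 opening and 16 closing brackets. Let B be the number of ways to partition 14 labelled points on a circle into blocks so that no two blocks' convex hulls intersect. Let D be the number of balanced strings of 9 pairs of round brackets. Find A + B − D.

38027248

A balanced arrangement of 16 bracket pairs is a Dyck word of semilength 16, so the count is C_16. So A = C_16 = 35357670.
The non-crossing partitions of [14] form a lattice of size C_14. So B = C_14 = 2674440.
Balanced strings of n pairs of brackets are counted by C_n; here n = 9. So D = C_9 = 4862.
A + B − D = 35357670 + 2674440 − 4862 = 38027248.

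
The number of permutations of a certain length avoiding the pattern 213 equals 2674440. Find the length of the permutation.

Permutations of [n] avoiding a fixed length-3 pattern are counted by C_n. The Catalan number equal to 2674440 is C_14.

14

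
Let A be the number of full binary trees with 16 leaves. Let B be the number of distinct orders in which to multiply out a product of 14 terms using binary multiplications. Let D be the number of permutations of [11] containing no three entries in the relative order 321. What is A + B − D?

10378959

Full binary trees with 16 leaves have 16−1 = 15 internal nodes, so there are C_15 of them. So A = C_15 = 9694845.
Parenthesizations of m factors correspond to full binary trees with m leaves, counted by C_{m−1}; m = 14 gives C_13. So B = C_13 = 742900.
For any fixed pattern of length 3, the pattern-avoiding permutations of [11] number C_11. So D = C_11 = 58786.
A + B − D = 9694845 + 742900 − 58786 = 10378959.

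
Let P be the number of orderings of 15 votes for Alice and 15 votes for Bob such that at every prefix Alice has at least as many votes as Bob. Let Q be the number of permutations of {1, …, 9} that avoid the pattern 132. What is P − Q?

9689983

Ballot sequences with n votes each where one side never trails are Dyck words, counted by C_n; here n = 15. So P = C_15 = 9694845.
For any fixed pattern of length 3, the pattern-avoiding permutations of [9] number C_9. So Q = C_9 = 4862.
P − Q = 9694845 − 4862 = 9689983.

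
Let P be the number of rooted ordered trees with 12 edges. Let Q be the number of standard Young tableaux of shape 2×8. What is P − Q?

A rooted plane tree with 12 edges has 13 nodes, and the count is C_12. So P = C_12 = 208012.
Standard Young tableaux of shape 2×n are counted by C_n; here n = 8. So Q = C_8 = 1430.
P − Q = 208012 − 1430 = 206582.

206582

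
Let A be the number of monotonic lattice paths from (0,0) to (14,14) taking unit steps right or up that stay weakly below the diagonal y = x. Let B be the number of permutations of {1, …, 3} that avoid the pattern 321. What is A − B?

Sub-diagonal monotone paths from (0,0) to (14,14) biject with Dyck paths of semilength 14, giving C_14. So A = C_14 = 2674440.
For any fixed pattern of length 3, the pattern-avoiding permutations of [3] number C_3. So B = C_3 = 5.
A − B = 2674440 − 5 = 2674435.

2674435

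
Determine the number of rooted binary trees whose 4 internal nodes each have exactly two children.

14

Full binary trees with n internal nodes are counted by C_n; here n = 4.
C_4 = C(8,4)/5 = 70/5 = 14.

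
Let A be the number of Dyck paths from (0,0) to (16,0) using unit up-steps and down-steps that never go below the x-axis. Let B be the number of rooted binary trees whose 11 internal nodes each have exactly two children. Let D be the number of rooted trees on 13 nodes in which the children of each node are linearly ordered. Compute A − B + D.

150656

Dyck paths of semilength n (length 2n) are counted by C_n; here n = 8. So A = C_8 = 1430.
The number of full binary trees on 11 internal nodes is the Catalan number C_11. So B = C_11 = 58786.
Rooted ordered (plane) trees on m nodes have m−1 edges and are counted by C_{m−1}; m = 13 gives C_12. So D = C_12 = 208012.
A − B + D = 1430 − 58786 + 208012 = 150656.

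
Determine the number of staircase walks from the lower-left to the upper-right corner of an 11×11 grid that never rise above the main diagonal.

Sub-diagonal monotone paths from (0,0) to (11,11) biject with Dyck paths of semilength 11, giving C_11.
C_11 = C(22,11)/12 = 705432/12 = 58786.

58786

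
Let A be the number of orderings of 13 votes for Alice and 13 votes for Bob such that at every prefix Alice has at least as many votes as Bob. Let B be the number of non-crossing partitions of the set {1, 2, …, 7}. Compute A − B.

Reading a vote for the leader as '(' and for the other as ')' turns such a sequence into a balanced string of 13 pairs, so the count is C_13. So A = C_13 = 742900.
Non-crossing partitions of an n-element set are counted by C_n; here n = 7. So B = C_7 = 429.
A − B = 742900 − 429 = 742471.

742471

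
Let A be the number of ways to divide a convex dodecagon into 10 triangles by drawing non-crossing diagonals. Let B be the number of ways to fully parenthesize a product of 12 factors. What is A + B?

75582

Triangulations of a convex m-gon are counted by C_{m−2}; with m = 12 this is C_10. So A = C_10 = 16796.
Bracketing 12 factors into binary products is counted by C_{12−1} = C_11. So B = C_11 = 58786.
A + B = 16796 + 58786 = 75582.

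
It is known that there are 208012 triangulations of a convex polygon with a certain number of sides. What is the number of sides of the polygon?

14

Triangulations of a convex m-gon are counted by C_{m−2}. Since C_12 = 208012, the index is 12.
So m − 2 = 12, giving m = 14 sides.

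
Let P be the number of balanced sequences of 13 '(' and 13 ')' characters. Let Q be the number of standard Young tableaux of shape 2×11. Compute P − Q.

A balanced arrangement of 13 bracket pairs is a Dyck word of semilength 13, so the count is C_13. So P = C_13 = 742900.
Standard Young tableaux of shape 2×n are counted by C_n; here n = 11. So Q = C_11 = 58786.
P − Q = 742900 − 58786 = 684114.

684114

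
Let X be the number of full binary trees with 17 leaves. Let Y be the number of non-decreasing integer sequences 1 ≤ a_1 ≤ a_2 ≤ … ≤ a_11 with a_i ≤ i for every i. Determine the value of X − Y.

35298884

Full binary trees with 17 leaves have 17−1 = 16 internal nodes, so there are C_16 of them. So X = C_16 = 35357670.
Weakly increasing sequences with a_i ≤ i biject with Dyck paths of semilength 11, so there are C_11. So Y = C_11 = 58786.
X − Y = 35357670 − 58786 = 35298884.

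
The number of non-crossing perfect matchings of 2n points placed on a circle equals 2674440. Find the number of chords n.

14

Non-crossing pairings of 2n points on a circle are counted by C_n. The Catalan number equal to 2674440 is C_14.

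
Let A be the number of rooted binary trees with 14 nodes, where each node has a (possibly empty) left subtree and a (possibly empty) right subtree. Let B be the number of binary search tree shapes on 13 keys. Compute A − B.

Rooted binary trees with 14 nodes (each child slot possibly empty) number C_14. So A = C_14 = 2674440.
Binary trees (left/right distinguished) on n nodes are counted by C_n; here n = 13. So B = C_13 = 742900.
A − B = 2674440 − 742900 = 1931540.

1931540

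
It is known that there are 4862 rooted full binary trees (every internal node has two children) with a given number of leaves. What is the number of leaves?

10

Full binary trees with L leaves are counted by C_{L−1}; 4862 = C_9.
So the index is 9, and the number of leaves is 9 + 1 = 10.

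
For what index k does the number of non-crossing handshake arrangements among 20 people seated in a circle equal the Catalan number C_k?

With 20 = 2·10 people, non-crossing handshake pairings are non-crossing perfect matchings on a circle, counted by C_10.

10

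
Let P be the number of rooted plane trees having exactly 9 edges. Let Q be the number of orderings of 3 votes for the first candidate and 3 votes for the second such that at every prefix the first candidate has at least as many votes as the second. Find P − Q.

Rooted ordered trees with n edges are counted by C_n; here n = 9. So P = C_9 = 4862.
Reading a vote for the leader as '(' and for the other as ')' turns such a sequence into a balanced string of 3 pairs, so the count is C_3. So Q = C_3 = 5.
P − Q = 4862 − 5 = 4857.

4857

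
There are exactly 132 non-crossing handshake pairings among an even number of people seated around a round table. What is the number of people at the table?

Non-crossing handshake pairings of 2n people are counted by C_n. Since C_6 = 132, the index is 6.
So n = 6, and there are 2n = 12 people.

12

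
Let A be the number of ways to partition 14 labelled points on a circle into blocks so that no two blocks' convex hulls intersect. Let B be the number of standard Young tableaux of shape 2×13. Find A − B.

1931540

Non-crossing partitions of an n-element set are counted by C_n; here n = 14. So A = C_14 = 2674440.
By the hook-length formula (or a Dyck-path bijection), SYT of shape 2×13 number C_13. So B = C_13 = 742900.
A − B = 2674440 − 742900 = 1931540.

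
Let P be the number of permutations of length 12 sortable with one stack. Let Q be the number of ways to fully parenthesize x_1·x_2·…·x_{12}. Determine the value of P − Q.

149226

By Knuth's characterisation, the stack-sortable permutations of length 12 are the 231-avoiders, numbering C_12. So P = C_12 = 208012.
Parenthesizations of m factors correspond to full binary trees with m leaves, counted by C_{m−1}; m = 12 gives C_11. So Q = C_11 = 58786.
P − Q = 208012 − 58786 = 149226.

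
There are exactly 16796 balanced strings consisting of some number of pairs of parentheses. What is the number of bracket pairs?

10

Balanced strings of n bracket-pairs are counted by C_n. Since C_10 = 16796, the index is 10.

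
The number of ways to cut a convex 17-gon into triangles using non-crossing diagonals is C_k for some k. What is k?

15

Triangulations of a convex m-gon are counted by C_{m−2}; with m = 17 this is C_15.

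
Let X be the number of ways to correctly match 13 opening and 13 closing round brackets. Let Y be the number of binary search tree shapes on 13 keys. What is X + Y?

A balanced arrangement of 13 bracket pairs is a Dyck word of semilength 13, so the count is C_13. So X = C_13 = 742900.
There are C_n binary search tree shapes on n keys; with n = 13 that is C_13. So Y = C_13 = 742900.
X + Y = 742900 + 742900 = 1485800.

1485800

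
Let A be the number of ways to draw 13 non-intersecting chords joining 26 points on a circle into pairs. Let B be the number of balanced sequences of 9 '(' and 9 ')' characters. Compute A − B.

Pairing 26 circle points by 13 non-crossing chords gives C_13 matchings. So A = C_13 = 742900.
A balanced arrangement of 9 bracket pairs is a Dyck word of semilength 9, so the count is C_9. So B = C_9 = 4862.
A − B = 742900 − 4862 = 738038.

738038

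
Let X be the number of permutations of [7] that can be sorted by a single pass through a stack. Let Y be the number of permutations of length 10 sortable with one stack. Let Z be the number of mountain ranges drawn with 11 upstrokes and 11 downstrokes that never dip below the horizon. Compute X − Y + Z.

By Knuth's characterisation, the stack-sortable permutations of length 7 are the 231-avoiders, numbering C_7. So X = C_7 = 429.
Stack-sortable permutations are exactly the 231-avoiding ones, counted by C_n; here n = 10. So Y = C_10 = 16796.
A Dyck path with 11 up-steps and 11 down-steps has semilength 11, so there are C_11 of them. So Z = C_11 = 58786.
X − Y + Z = 429 − 16796 + 58786 = 42419.

42419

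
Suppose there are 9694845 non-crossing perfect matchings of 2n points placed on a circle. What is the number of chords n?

Non-crossing pairings of 2n points on a circle are counted by C_n. The Catalan number equal to 9694845 is C_15.

15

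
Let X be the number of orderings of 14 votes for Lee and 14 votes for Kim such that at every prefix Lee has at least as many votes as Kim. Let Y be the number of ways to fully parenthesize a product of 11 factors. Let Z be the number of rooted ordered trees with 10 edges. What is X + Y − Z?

2674440

Reading a vote for the leader as '(' and for the other as ')' turns such a sequence into a balanced string of 14 pairs, so the count is C_14. So X = C_14 = 2674440.
Parenthesizations of m factors correspond to full binary trees with m leaves, counted by C_{m−1}; m = 11 gives C_10. So Y = C_10 = 16796.
Rooted ordered trees with n edges are counted by C_n; here n = 10. So Z = C_10 = 16796.
X + Y − Z = 2674440 + 16796 − 16796 = 2674440.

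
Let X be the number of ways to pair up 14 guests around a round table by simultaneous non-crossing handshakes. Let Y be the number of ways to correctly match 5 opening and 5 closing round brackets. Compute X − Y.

387

Non-crossing handshake pairings of 2n people are counted by C_n; 14 people gives n = 7. So X = C_7 = 429.
A balanced arrangement of 5 bracket pairs is a Dyck word of semilength 5, so the count is C_5. So Y = C_5 = 42.
X − Y = 429 − 42 = 387.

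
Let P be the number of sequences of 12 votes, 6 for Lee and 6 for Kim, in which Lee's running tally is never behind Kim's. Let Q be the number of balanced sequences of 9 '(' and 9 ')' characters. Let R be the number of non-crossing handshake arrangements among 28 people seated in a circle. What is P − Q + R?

2669710

Reading a vote for the leader as '(' and for the other as ')' turns such a sequence into a balanced string of 6 pairs, so the count is C_6. So P = C_6 = 132.
Balanced strings of n pairs of brackets are counted by C_n; here n = 9. So Q = C_9 = 4862.
Non-crossing handshake pairings of 2n people are counted by C_n; 28 people gives n = 14. So R = C_14 = 2674440.
P − Q + R = 132 − 4862 + 2674440 = 2669710.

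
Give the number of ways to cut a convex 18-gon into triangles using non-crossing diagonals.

The number of triangulations of an 18-gon is the Catalan number C_16 (index = sides − 2).
C_16 = C(32,16)/17 = 601080390/17 = 35357670.

35357670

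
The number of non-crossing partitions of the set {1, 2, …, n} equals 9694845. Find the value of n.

15

Non-crossing partitions of [n] are counted by C_n. Since C_15 = 9694845, the index is 15.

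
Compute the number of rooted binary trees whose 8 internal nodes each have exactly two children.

Full binary trees with n internal nodes are counted by C_n; here n = 8.
C_8 = C(16,8)/9 = 12870/9 = 1430.

1430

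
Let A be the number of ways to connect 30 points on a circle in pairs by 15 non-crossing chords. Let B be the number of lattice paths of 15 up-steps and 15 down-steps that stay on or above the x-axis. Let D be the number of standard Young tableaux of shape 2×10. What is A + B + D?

Non-crossing perfect matchings of 2n points on a circle are counted by C_n; with 30 points, n = 15. So A = C_15 = 9694845.
A Dyck path with 15 up-steps and 15 down-steps has semilength 15, so there are C_15 of them. So B = C_15 = 9694845.
Standard Young tableaux of shape 2×n are counted by C_n; here n = 10. So D = C_10 = 16796.
A + B + D = 9694845 + 9694845 + 16796 = 19406486.

19406486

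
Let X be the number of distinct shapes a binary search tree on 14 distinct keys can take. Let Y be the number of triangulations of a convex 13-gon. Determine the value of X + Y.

2733226

Rooted binary trees with 14 nodes (each child slot possibly empty) number C_14. So X = C_14 = 2674440.
A convex 13-gon is triangulated into 11 triangles, and the number of such triangulations is the Catalan number C_{13−2} = C_11. So Y = C_11 = 58786.
X + Y = 2674440 + 58786 = 2733226.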